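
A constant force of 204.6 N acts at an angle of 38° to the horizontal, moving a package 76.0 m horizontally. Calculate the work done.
W = F·d·cosθ = (204.6)(76.0)cos(38°) = 12250 J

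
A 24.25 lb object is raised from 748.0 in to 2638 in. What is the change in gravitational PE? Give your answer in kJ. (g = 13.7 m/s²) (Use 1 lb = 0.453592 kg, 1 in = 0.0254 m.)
Convert to SI: m = 10.9996 kg, Δh = 48.006 m
ΔPE = mgΔh = (10.9996)(13.7)(48.006) = 7234.25 J = 7.234 kJ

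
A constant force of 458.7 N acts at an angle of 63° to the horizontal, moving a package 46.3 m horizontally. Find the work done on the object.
W = F·d·cosθ = (458.7)(46.3)cos(63°) = 9642 J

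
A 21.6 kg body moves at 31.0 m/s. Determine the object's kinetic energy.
KE = ½mv² = ½(21.6)(31.0)² = 10380 J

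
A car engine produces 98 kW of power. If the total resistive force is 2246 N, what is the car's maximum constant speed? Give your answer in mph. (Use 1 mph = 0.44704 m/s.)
P = Fv ⇒ v = P/F = 98000 W/2246.0 N = 43.6331 m/s = 97.6 mph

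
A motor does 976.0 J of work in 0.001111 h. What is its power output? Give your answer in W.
Convert to SI: W = 976.0 J, t = 3.9996 s
P = W/t = 976.0/3.9996 = 244.0 W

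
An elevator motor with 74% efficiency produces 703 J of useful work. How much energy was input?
W_in = W_out/η = 703/0.74 = 950.0 J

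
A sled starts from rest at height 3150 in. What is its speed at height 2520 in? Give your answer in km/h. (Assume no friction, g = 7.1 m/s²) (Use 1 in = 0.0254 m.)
Convert to SI: h₁−h₂ = 16.002 m
mgh₁ = mgh₂ + ½mv² ⇒ v = √(2g(h₁−h₂)) = √(2·7.1·16.002) = 15.0741 m/s = 54.27 km/h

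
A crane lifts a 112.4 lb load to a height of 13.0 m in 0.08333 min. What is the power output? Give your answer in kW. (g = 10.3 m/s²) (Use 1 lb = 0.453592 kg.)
Convert to SI: m = 50.9837 kg, h = 13.0 m, t = 4.9998 s
P = mgh/t = (50.9837)(10.3)(13.0)/4.9998 = 1365.4 W = 1.365 kW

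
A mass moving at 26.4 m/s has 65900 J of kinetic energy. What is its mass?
m = 2·KE/v² = 2·65900/(26.4)² = 189.1 kg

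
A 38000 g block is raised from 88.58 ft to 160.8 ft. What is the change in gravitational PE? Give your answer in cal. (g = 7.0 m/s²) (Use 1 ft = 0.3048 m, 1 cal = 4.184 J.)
Convert to SI: m = 38.0 kg, Δh = 22.0127 m
ΔPE = mgΔh = (38.0)(7.0)(22.0127) = 5855.37 J = 1399 cal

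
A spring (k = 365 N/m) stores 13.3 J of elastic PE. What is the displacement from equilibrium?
x = √(2·PE/k) = √(2·13.3/365) = 0.27 m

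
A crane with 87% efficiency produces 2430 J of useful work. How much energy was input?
W_in = W_out/η = 2430/0.87 = 2793 J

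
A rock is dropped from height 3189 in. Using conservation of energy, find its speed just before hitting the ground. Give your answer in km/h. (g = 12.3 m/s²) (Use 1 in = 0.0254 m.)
Convert to SI: h = 81.0006 m
mgh = ½mv² ⇒ v = √(2gh) = √(2·12.3·81.0006) = 44.6387 m/s = 160.7 km/h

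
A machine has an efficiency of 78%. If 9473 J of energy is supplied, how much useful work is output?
W_out = η·W_in = 0.78·9473 = 7388.94 J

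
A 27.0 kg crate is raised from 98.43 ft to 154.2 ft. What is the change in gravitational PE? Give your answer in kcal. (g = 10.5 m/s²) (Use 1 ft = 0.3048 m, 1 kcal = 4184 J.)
Convert to SI: m = 27.0 kg, Δh = 16.9987 m
ΔPE = mgΔh = (27.0)(10.5)(16.9987) = 4819.13 J = 1.152 kcal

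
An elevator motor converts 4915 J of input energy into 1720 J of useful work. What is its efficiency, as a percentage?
η = W_out/W_in = 1720/4915 = 34.99%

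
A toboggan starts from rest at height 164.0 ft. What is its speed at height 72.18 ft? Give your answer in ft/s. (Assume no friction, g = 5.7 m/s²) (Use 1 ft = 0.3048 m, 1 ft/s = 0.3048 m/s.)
Convert to SI: h₁−h₂ = 27.9867 m
mgh₁ = mgh₂ + ½mv² ⇒ v = √(2g(h₁−h₂)) = √(2·5.7·27.9867) = 17.8619 m/s = 58.6 ft/s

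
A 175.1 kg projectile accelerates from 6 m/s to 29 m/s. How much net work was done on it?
W = ΔKE = ½m(v₂² − v₁²) = ½(175.1)(29² − 6²) = 70477.75 J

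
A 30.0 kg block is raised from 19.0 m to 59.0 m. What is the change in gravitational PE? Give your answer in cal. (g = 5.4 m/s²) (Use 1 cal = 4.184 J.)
ΔPE = mgΔh = (30.0)(5.4)(40.0) = 6480.0 J = 1549 cal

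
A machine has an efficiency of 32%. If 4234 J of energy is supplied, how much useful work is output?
W_out = η·W_in = 0.32·4234 = 1354.88 J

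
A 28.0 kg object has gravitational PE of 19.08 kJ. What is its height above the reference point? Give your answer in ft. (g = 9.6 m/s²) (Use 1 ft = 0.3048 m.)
Convert to SI: m = 28.0 kg, PE = 19080.0 J
h = PE/(mg) = 19080.0/(28.0·9.6) = 70.9821 m = 232.9 ft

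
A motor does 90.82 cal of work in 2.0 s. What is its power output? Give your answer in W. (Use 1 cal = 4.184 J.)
Convert to SI: W = 379.991 J, t = 2.0 s
P = W/t = 379.991/2.0 = 190.0 W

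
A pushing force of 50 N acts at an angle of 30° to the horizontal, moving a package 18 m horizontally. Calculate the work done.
W = F·d·cosθ = (50)(18)cos(30°) = 779.4 J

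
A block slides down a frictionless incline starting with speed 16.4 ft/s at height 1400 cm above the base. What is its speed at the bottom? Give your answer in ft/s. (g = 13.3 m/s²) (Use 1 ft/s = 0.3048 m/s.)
Convert to SI: v₀ = 4.99872 m/s, h = 14.0 m
½mv₀² + mgh = ½mv² ⇒ v = √(v₀² + 2gh) = √(4.99872² + 2·13.3·14.0) = 19.9346 m/s = 65.4 ft/s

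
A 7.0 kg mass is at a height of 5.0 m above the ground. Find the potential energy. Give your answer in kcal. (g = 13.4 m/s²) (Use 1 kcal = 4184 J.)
PE = mgh = (7.0)(13.4)(5.0) = 469.0 J = 0.1121 kcal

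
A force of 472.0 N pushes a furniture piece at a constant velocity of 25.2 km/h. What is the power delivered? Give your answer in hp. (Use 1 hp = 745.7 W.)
Convert to SI: F = 472.0 N, v = 7.0 m/s
P = Fv = (472.0)(7.0) = 3304.0 W = 4.431 hp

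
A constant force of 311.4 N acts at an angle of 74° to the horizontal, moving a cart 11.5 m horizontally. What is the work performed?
W = F·d·cosθ = (311.4)(11.5)cos(74°) = 987.1 J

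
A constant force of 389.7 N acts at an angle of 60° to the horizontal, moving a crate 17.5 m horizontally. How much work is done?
W = F·d·cosθ = (389.7)(17.5)cos(60°) = 3410 J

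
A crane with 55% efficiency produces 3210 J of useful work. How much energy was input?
W_in = W_out/η = 3210/0.55 = 5836 J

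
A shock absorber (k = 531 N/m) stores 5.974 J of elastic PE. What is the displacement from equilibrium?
x = √(2·PE/k) = √(2·5.974/531) = 0.15 m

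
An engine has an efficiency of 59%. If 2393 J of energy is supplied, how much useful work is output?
W_out = η·W_in = 0.59·2393 = 1411.87 J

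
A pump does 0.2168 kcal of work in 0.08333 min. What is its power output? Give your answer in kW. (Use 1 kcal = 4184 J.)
Convert to SI: W = 907.091 J, t = 4.9998 s
P = W/t = 907.091/4.9998 = 181.425 W = 0.1814 kW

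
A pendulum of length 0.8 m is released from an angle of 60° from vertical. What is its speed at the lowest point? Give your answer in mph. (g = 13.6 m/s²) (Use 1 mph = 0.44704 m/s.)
h = L(1 − cosθ) = 0.8(1 − cos60°) = 0.4 m
v = √(2gh) = √(2·13.6·0.4) = 3.29848 m/s = 7.378 mph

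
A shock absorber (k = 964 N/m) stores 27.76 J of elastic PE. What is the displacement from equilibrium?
x = √(2·PE/k) = √(2·27.76/964) = 0.24 m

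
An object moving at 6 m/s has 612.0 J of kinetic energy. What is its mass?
m = 2·KE/v² = 2·612.0/(6)² = 34.0 kg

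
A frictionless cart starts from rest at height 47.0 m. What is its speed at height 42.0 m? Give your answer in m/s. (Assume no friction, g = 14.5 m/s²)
mgh₁ = mgh₂ + ½mv² ⇒ v = √(2g(h₁−h₂)) = √(2·14.5·5.0) = 12.04 m/s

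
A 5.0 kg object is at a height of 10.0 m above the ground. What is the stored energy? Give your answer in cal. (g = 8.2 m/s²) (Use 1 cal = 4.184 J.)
PE = mgh = (5.0)(8.2)(10.0) = 410.0 J = 97.99 cal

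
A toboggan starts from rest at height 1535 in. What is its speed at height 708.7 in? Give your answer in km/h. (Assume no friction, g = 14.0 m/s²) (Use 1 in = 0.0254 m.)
Convert to SI: h₁−h₂ = 20.988 m
mgh₁ = mgh₂ + ½mv² ⇒ v = √(2g(h₁−h₂)) = √(2·14.0·20.988) = 24.2418 m/s = 87.27 km/h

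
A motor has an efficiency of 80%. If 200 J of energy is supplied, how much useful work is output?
W_out = η·W_in = 0.8·200 = 160.0 J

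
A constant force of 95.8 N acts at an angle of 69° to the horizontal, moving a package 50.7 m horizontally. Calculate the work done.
W = F·d·cosθ = (95.8)(50.7)cos(69°) = 1741 J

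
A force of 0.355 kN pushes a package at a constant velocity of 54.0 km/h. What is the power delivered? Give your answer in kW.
Convert to SI: F = 355.0 N, v = 15.0 m/s
P = Fv = (355.0)(15.0) = 5325.0 W = 5.325 kW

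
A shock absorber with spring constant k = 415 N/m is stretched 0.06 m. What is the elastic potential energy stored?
PE = ½kx² = ½(415)(0.06)² = 0.747 J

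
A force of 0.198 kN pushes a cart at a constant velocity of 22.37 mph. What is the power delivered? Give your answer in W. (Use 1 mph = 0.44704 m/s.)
Convert to SI: F = 198.0 N, v = 10.0003 m/s
P = Fv = (198.0)(10.0003) = 1980 W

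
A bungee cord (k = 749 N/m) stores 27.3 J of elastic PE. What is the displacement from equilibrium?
x = √(2·PE/k) = √(2·27.3/749) = 0.27 m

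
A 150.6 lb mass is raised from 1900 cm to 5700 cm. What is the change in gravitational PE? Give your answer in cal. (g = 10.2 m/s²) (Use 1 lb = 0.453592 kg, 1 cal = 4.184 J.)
Convert to SI: m = 68.311 kg, Δh = 38.0 m
ΔPE = mgΔh = (68.311)(10.2)(38.0) = 26477.3 J = 6328 cal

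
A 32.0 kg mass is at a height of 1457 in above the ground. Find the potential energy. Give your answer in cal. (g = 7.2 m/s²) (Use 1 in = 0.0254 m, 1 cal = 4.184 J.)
Convert to SI: m = 32.0 kg, h = 37.0078 m
PE = mgh = (32.0)(7.2)(37.0078) = 8526.6 J = 2038 cal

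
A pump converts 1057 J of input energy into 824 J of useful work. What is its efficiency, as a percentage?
η = W_out/W_in = 824/1057 = 77.96%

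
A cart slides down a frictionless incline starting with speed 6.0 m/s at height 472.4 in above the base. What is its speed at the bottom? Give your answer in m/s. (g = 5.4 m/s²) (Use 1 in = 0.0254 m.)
Convert to SI: v₀ = 6.0 m/s, h = 11.999 m
½mv₀² + mgh = ½mv² ⇒ v = √(v₀² + 2gh) = √(6.0² + 2·5.4·11.999) = 12.87 m/s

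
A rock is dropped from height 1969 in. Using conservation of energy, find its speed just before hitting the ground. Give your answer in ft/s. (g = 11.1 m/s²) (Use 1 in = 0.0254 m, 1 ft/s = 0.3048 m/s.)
Convert to SI: h = 50.0126 m
mgh = ½mv² ⇒ v = √(2gh) = √(2·11.1·50.0126) = 33.3209 m/s = 109.3 ft/s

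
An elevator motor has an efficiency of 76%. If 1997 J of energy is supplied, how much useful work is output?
W_out = η·W_in = 0.76·1997 = 1517.72 J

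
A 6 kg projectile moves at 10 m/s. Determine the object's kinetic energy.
KE = ½mv² = ½(6)(10)² = 300.0 J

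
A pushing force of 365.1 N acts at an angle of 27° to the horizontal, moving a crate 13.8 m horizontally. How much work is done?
W = F·d·cosθ = (365.1)(13.8)cos(27°) = 4489 J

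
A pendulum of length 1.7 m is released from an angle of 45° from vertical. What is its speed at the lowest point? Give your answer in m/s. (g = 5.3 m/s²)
h = L(1 − cosθ) = 1.7(1 − cos45°) = 0.497918 m
v = √(2gh) = √(2·5.3·0.497918) = 2.297 m/s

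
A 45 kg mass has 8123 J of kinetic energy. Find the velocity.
v = √(2·KE/m) = √(2·8123/45) = 19.0 m/s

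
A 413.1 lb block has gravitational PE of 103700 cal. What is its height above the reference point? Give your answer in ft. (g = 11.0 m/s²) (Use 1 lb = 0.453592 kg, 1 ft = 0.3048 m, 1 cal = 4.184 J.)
Convert to SI: m = 187.379 kg, PE = 433881 J
h = PE/(mg) = 433881/(187.379·11.0) = 210.502 m = 690.6 ft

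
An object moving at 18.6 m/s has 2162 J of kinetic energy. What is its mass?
m = 2·KE/v² = 2·2162/(18.6)² = 12.5 kg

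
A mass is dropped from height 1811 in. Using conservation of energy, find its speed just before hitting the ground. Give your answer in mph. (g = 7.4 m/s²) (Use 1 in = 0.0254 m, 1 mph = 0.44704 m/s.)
Convert to SI: h = 45.9994 m
mgh = ½mv² ⇒ v = √(2gh) = √(2·7.4·45.9994) = 26.092 m/s = 58.37 mph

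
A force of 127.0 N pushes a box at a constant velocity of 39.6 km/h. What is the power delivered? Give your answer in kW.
Convert to SI: F = 127.0 N, v = 11.0 m/s
P = Fv = (127.0)(11.0) = 1397.0 W = 1.397 kW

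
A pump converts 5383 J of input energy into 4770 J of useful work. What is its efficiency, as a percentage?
η = W_out/W_in = 4770/5383 = 88.61%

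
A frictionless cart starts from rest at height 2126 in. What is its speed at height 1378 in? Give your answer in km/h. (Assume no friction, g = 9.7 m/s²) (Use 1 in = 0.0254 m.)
Convert to SI: h₁−h₂ = 18.9992 m
mgh₁ = mgh₂ + ½mv² ⇒ v = √(2g(h₁−h₂)) = √(2·9.7·18.9992) = 19.1986 m/s = 69.11 km/h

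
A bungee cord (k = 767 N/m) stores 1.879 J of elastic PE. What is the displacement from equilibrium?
x = √(2·PE/k) = √(2·1.879/767) = 0.07 m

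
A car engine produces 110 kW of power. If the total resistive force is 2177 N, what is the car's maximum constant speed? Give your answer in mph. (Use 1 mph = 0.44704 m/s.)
P = Fv ⇒ v = P/F = 110000 W/2177.0 N = 50.5282 m/s = 113.0 mph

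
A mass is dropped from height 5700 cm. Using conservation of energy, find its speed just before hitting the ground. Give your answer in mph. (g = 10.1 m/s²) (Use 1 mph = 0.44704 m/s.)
Convert to SI: h = 57.0 m
mgh = ½mv² ⇒ v = √(2gh) = √(2·10.1·57.0) = 33.9323 m/s = 75.9 mph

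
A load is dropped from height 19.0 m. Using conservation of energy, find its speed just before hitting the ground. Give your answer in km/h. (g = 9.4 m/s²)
mgh = ½mv² ⇒ v = √(2gh) = √(2·9.4·19.0) = 18.8997 m/s = 68.04 km/h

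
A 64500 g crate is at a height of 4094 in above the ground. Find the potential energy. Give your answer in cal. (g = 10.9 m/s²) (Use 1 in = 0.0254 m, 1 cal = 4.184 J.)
Convert to SI: m = 64.5 kg, h = 103.988 m
PE = mgh = (64.5)(10.9)(103.988) = 73108.5 J = 17470 cal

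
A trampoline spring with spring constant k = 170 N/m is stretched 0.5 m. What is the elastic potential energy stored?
PE = ½kx² = ½(170)(0.5)² = 21.25 J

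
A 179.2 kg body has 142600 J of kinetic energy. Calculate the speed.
v = √(2·KE/m) = √(2·142600/179.2) = 39.89 m/s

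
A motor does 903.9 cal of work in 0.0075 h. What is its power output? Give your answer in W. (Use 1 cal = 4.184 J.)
Convert to SI: W = 3781.92 J, t = 27.0 s
P = W/t = 3781.92/27.0 = 140.1 W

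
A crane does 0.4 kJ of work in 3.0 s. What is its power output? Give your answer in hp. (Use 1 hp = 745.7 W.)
Convert to SI: W = 400.0 J, t = 3.0 s
P = W/t = 400.0/3.0 = 133.333 W = 0.1788 hp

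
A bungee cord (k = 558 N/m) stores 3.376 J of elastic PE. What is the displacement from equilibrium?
x = √(2·PE/k) = √(2·3.376/558) = 0.11 m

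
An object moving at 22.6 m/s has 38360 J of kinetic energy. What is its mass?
m = 2·KE/v² = 2·38360/(22.6)² = 150.2 kg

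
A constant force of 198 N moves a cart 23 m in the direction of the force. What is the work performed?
W = F·d = (198)(23) = 4554 J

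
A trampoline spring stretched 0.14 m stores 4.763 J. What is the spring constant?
k = 2·PE/x² = 2·4.763/(0.14)² = 486.0 N/m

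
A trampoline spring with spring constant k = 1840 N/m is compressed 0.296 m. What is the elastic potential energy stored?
PE = ½kx² = ½(1840)(0.296)² = 80.61 J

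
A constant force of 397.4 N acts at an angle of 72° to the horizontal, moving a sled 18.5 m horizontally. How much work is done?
W = F·d·cosθ = (397.4)(18.5)cos(72°) = 2272 J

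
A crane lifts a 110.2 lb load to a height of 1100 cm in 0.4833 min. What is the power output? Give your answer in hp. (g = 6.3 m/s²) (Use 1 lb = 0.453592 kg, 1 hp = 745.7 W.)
Convert to SI: m = 49.9858 kg, h = 11.0 m, t = 28.998 s
P = mgh/t = (49.9858)(6.3)(11.0)/28.998 = 119.457 W = 0.1602 hp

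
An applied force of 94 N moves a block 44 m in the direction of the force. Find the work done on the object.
W = F·d = (94)(44) = 4136 J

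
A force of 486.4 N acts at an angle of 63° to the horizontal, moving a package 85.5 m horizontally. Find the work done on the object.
W = F·d·cosθ = (486.4)(85.5)cos(63°) = 18880 J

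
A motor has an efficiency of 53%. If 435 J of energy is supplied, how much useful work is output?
W_out = η·W_in = 0.53·435 = 230.55 J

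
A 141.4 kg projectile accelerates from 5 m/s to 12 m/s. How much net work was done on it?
W = ΔKE = ½m(v₂² − v₁²) = ½(141.4)(12² − 5²) = 8413.3 J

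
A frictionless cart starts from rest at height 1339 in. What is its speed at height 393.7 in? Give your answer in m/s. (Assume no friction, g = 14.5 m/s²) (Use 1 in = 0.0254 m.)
Convert to SI: h₁−h₂ = 24.0106 m
mgh₁ = mgh₂ + ½mv² ⇒ v = √(2g(h₁−h₂)) = √(2·14.5·24.0106) = 26.39 m/s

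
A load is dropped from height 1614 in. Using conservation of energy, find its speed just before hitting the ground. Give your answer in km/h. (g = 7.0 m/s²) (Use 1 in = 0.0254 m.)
Convert to SI: h = 40.9956 m
mgh = ½mv² ⇒ v = √(2gh) = √(2·7.0·40.9956) = 23.957 m/s = 86.25 km/h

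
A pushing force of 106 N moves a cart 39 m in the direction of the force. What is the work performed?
W = F·d = (106)(39) = 4134 J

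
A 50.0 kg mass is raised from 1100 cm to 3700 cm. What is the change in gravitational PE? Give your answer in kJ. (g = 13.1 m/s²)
Convert to SI: m = 50.0 kg, Δh = 26.0 m
ΔPE = mgΔh = (50.0)(13.1)(26.0) = 17030.0 J = 17.03 kJ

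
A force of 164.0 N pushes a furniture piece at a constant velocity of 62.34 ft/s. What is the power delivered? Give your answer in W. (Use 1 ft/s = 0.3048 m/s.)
Convert to SI: F = 164.0 N, v = 19.0012 m/s
P = Fv = (164.0)(19.0012) = 3116 W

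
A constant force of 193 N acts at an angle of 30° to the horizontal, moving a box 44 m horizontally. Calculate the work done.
W = F·d·cosθ = (193)(44)cos(30°) = 7354 J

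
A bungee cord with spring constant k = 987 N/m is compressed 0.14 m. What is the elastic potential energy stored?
PE = ½kx² = ½(987)(0.14)² = 9.673 J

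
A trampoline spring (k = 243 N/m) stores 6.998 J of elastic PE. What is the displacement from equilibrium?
x = √(2·PE/k) = √(2·6.998/243) = 0.24 m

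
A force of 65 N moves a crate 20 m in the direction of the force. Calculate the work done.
W = F·d = (65)(20) = 1300 J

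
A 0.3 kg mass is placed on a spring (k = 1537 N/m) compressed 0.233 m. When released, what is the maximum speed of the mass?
½kx² = ½mv² ⇒ v = x√(k/m) = (0.233)√(1537/0.3) = 16.68 m/s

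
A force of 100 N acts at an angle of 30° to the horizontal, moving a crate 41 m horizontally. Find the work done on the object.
W = F·d·cosθ = (100)(41)cos(30°) = 3551 J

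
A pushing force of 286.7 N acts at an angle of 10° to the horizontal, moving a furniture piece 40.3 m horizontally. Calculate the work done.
W = F·d·cosθ = (286.7)(40.3)cos(10°) = 11380 J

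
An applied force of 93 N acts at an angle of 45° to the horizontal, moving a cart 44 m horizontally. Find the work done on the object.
W = F·d·cosθ = (93)(44)cos(45°) = 2893 J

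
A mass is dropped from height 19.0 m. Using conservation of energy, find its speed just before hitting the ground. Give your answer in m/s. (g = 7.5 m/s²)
mgh = ½mv² ⇒ v = √(2gh) = √(2·7.5·19.0) = 16.88 m/s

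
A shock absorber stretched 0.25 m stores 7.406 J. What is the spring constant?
k = 2·PE/x² = 2·7.406/(0.25)² = 237.0 N/m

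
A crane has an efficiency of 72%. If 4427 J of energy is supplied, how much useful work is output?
W_out = η·W_in = 0.72·4427 = 3187.44 J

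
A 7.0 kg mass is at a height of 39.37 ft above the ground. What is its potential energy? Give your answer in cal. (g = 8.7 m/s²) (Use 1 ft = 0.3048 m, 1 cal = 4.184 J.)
Convert to SI: m = 7.0 kg, h = 12.0 m
PE = mgh = (7.0)(8.7)(12.0) = 730.799 J = 174.7 cal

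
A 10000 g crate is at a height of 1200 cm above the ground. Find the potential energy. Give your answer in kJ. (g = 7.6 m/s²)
Convert to SI: m = 10.0 kg, h = 12.0 m
PE = mgh = (10.0)(7.6)(12.0) = 912.0 J = 0.912 kJ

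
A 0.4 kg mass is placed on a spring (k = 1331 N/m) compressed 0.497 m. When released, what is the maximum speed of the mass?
½kx² = ½mv² ⇒ v = x√(k/m) = (0.497)√(1331/0.4) = 28.67 m/s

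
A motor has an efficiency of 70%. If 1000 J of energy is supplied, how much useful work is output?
W_out = η·W_in = 0.7·1000 = 700.0 J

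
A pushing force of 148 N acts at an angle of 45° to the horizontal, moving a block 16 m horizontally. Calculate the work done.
W = F·d·cosθ = (148)(16)cos(45°) = 1674 J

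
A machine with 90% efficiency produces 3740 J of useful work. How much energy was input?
W_in = W_out/η = 3740/0.9 = 4156 J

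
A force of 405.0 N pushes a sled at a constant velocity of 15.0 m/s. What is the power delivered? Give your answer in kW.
P = Fv = (405.0)(15.0) = 6075.0 W = 6.075 kW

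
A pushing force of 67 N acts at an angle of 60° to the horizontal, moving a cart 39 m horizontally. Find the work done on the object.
W = F·d·cosθ = (67)(39)cos(60°) = 1307 J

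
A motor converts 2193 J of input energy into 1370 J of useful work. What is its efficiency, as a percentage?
η = W_out/W_in = 1370/2193 = 62.47%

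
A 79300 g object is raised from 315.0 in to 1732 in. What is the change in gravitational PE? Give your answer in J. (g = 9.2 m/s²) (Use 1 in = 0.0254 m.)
Convert to SI: m = 79.3 kg, Δh = 35.9918 m
ΔPE = mgΔh = (79.3)(9.2)(35.9918) = 26260 J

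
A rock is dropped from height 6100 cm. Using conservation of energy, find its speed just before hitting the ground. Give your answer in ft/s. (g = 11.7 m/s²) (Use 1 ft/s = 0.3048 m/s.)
Convert to SI: h = 61.0 m
mgh = ½mv² ⇒ v = √(2gh) = √(2·11.7·61.0) = 37.7809 m/s = 124.0 ft/s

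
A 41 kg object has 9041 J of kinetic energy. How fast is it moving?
v = √(2·KE/m) = √(2·9041/41) = 21.0 m/s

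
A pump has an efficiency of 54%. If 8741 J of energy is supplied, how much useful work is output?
W_out = η·W_in = 0.54·8741 = 4720.14 J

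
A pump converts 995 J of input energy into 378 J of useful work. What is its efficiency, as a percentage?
η = W_out/W_in = 378/995 = 37.99%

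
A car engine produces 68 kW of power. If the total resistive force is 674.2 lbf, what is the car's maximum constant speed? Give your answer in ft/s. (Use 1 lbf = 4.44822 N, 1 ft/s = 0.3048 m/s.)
Convert to SI: F = 2998.99 N
P = Fv ⇒ v = P/F = 68000 W/2998.99 N = 22.6743 m/s = 74.39 ft/s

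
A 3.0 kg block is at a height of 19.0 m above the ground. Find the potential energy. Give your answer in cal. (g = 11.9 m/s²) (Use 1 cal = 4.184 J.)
PE = mgh = (3.0)(11.9)(19.0) = 678.3 J = 162.1 cal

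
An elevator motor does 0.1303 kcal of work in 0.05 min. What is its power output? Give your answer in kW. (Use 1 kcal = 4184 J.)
Convert to SI: W = 545.175 J, t = 3.0 s
P = W/t = 545.175/3.0 = 181.725 W = 0.1817 kW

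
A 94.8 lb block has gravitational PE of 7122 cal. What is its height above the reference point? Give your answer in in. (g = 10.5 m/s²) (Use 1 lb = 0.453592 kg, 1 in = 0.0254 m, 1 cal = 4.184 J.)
Convert to SI: m = 43.0005 kg, PE = 29798.4 J
h = PE/(mg) = 29798.4/(43.0005·10.5) = 65.998 m = 2598 in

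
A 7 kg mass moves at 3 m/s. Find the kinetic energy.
KE = ½mv² = ½(7)(3)² = 31.5 J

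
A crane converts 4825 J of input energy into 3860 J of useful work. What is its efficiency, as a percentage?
η = W_out/W_in = 3860/4825 = 80.0%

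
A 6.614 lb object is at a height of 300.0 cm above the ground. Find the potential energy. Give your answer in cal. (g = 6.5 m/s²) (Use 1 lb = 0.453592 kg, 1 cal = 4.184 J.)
Convert to SI: m = 3.00006 kg, h = 3.0 m
PE = mgh = (3.00006)(6.5)(3.0) = 58.5011 J = 13.98 cal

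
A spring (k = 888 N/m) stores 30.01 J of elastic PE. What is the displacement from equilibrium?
x = √(2·PE/k) = √(2·30.01/888) = 0.26 m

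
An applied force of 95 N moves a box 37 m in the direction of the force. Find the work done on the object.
W = F·d = (95)(37) = 3515 J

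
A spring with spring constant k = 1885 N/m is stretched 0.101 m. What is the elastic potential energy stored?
PE = ½kx² = ½(1885)(0.101)² = 9.614 J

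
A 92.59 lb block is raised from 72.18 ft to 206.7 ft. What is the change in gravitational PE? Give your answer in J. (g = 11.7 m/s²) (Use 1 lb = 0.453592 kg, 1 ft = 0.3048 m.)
Convert to SI: m = 41.9981 kg, Δh = 41.0017 m
ΔPE = mgΔh = (41.9981)(11.7)(41.0017) = 20150 J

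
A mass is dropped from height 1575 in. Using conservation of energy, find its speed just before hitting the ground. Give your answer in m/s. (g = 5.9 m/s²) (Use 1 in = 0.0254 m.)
Convert to SI: h = 40.005 m
mgh = ½mv² ⇒ v = √(2gh) = √(2·5.9·40.005) = 21.73 m/s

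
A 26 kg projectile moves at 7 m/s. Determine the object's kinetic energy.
KE = ½mv² = ½(26)(7)² = 637.0 J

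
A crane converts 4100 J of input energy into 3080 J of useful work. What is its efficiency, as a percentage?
η = W_out/W_in = 3080/4100 = 75.12%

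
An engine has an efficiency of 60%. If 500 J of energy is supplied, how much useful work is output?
W_out = η·W_in = 0.6·500 = 300.0 J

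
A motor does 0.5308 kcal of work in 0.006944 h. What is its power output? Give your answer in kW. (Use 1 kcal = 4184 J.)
Convert to SI: W = 2220.87 J, t = 24.9984 s
P = W/t = 2220.87/24.9984 = 88.8404 W = 0.08884 kW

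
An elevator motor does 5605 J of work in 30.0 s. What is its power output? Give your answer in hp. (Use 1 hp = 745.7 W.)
P = W/t = 5605.0/30.0 = 186.833 W = 0.2505 hp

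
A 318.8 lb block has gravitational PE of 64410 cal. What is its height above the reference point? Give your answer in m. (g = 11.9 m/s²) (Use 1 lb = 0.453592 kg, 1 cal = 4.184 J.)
Convert to SI: m = 144.605 kg, PE = 269491 J
h = PE/(mg) = 269491/(144.605·11.9) = 156.6 m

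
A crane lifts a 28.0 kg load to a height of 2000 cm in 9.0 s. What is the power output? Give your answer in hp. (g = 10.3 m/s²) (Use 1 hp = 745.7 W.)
Convert to SI: m = 28.0 kg, h = 20.0 m, t = 9.0 s
P = mgh/t = (28.0)(10.3)(20.0)/9.0 = 640.889 W = 0.8594 hp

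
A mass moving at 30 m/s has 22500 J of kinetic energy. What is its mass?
m = 2·KE/v² = 2·22500/(30)² = 50.0 kg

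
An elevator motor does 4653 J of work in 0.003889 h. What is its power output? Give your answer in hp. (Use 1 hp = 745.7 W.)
Convert to SI: W = 4653.0 J, t = 14.0004 s
P = W/t = 4653.0/14.0004 = 332.348 W = 0.4457 hp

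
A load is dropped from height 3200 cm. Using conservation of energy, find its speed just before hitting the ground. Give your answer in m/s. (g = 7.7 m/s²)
Convert to SI: h = 32.0 m
mgh = ½mv² ⇒ v = √(2gh) = √(2·7.7·32.0) = 22.2 m/s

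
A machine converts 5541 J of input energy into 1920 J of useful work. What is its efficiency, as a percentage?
η = W_out/W_in = 1920/5541 = 34.65%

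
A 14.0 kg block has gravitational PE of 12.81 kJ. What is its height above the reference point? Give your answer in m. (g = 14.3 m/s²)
Convert to SI: m = 14.0 kg, PE = 12810.0 J
h = PE/(mg) = 12810.0/(14.0·14.3) = 63.99 m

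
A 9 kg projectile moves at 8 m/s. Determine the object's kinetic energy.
KE = ½mv² = ½(9)(8)² = 288.0 J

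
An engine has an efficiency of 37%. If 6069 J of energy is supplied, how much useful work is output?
W_out = η·W_in = 0.37·6069 = 2245.53 J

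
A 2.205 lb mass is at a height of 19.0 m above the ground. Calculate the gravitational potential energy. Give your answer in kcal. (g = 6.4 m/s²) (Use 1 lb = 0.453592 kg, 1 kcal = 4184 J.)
Convert to SI: m = 1.00017 kg, h = 19.0 m
PE = mgh = (1.00017)(6.4)(19.0) = 121.621 J = 0.02907 kcal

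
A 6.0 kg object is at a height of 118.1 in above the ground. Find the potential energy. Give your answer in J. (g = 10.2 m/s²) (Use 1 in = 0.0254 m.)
Convert to SI: m = 6.0 kg, h = 2.99974 m
PE = mgh = (6.0)(10.2)(2.99974) = 183.6 J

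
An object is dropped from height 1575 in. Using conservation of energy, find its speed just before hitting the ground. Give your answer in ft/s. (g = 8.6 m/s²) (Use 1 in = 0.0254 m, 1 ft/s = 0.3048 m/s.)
Convert to SI: h = 40.005 m
mgh = ½mv² ⇒ v = √(2gh) = √(2·8.6·40.005) = 26.2314 m/s = 86.06 ft/s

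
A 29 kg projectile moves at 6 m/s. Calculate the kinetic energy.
KE = ½mv² = ½(29)(6)² = 522.0 J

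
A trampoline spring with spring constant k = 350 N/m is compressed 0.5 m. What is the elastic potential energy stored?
PE = ½kx² = ½(350)(0.5)² = 43.75 J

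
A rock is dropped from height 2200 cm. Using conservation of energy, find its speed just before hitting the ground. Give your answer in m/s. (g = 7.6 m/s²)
Convert to SI: h = 22.0 m
mgh = ½mv² ⇒ v = √(2gh) = √(2·7.6·22.0) = 18.29 m/s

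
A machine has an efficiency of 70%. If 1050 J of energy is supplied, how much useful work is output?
W_out = η·W_in = 0.7·1050 = 735.0 J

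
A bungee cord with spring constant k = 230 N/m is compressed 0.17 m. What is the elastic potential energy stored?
PE = ½kx² = ½(230)(0.17)² = 3.324 J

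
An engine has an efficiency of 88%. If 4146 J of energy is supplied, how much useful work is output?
W_out = η·W_in = 0.88·4146 = 3648.48 J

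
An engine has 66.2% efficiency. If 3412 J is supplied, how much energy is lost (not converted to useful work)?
W_lost = W_in(1 − η) = 3412·(1 − 0.662) = 1153 J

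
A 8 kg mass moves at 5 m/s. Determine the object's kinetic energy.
KE = ½mv² = ½(8)(5)² = 100.0 J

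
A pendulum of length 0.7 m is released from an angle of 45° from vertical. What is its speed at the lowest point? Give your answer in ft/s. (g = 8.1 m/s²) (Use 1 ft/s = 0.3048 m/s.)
h = L(1 − cosθ) = 0.7(1 − cos45°) = 0.205025 m
v = √(2gh) = √(2·8.1·0.205025) = 1.82247 m/s = 5.979 ft/s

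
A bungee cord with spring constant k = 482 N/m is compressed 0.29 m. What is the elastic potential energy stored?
PE = ½kx² = ½(482)(0.29)² = 20.27 J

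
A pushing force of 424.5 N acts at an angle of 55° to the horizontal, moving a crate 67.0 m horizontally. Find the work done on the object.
W = F·d·cosθ = (424.5)(67.0)cos(55°) = 16310 J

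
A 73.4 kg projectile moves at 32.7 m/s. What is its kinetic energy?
KE = ½mv² = ½(73.4)(32.7)² = 39240 J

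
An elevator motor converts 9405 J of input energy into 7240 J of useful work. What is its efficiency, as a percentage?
η = W_out/W_in = 7240/9405 = 76.98%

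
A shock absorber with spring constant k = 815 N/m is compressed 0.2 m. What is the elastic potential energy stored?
PE = ½kx² = ½(815)(0.2)² = 16.3 J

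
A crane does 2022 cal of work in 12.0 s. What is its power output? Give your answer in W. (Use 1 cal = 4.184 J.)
Convert to SI: W = 8460.05 J, t = 12.0 s
P = W/t = 8460.05/12.0 = 705.0 W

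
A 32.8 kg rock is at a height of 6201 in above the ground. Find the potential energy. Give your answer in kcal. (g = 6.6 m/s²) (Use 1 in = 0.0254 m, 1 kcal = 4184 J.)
Convert to SI: m = 32.8 kg, h = 157.505 m
PE = mgh = (32.8)(6.6)(157.505) = 34096.8 J = 8.149 kcal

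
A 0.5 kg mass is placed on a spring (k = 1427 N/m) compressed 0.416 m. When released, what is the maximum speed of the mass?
½kx² = ½mv² ⇒ v = x√(k/m) = (0.416)√(1427/0.5) = 22.22 m/s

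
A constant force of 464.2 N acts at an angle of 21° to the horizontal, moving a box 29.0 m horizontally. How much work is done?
W = F·d·cosθ = (464.2)(29.0)cos(21°) = 12570 J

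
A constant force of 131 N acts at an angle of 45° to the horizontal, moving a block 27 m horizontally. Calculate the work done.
W = F·d·cosθ = (131)(27)cos(45°) = 2501 J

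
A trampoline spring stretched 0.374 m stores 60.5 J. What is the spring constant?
k = 2·PE/x² = 2·60.5/(0.374)² = 865.1 N/m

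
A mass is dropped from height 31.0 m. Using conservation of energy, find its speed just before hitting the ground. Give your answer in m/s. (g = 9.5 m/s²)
mgh = ½mv² ⇒ v = √(2gh) = √(2·9.5·31.0) = 24.27 m/s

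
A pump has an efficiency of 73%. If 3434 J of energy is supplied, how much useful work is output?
W_out = η·W_in = 0.73·3434 = 2506.82 J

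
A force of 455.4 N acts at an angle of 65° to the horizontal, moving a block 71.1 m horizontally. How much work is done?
W = F·d·cosθ = (455.4)(71.1)cos(65°) = 13680 J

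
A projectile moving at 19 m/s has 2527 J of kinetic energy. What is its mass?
m = 2·KE/v² = 2·2527/(19)² = 14.0 kg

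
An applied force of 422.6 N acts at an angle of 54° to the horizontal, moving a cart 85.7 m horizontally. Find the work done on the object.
W = F·d·cosθ = (422.6)(85.7)cos(54°) = 21290 J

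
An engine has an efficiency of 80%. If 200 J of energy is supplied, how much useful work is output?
W_out = η·W_in = 0.8·200 = 160.0 J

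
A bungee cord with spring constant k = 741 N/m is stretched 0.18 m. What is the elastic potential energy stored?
PE = ½kx² = ½(741)(0.18)² = 12.0 J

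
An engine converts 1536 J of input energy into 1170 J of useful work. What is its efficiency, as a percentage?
η = W_out/W_in = 1170/1536 = 76.17%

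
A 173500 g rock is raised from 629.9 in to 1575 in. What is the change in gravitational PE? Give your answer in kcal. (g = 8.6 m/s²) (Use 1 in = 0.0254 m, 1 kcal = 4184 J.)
Convert to SI: m = 173.5 kg, Δh = 24.0055 m
ΔPE = mgΔh = (173.5)(8.6)(24.0055) = 35818.7 J = 8.561 kcal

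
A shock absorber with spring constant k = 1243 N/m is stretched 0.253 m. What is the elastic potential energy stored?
PE = ½kx² = ½(1243)(0.253)² = 39.78 J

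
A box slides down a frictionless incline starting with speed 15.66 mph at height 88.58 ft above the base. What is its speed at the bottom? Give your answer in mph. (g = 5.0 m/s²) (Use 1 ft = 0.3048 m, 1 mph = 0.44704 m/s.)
Convert to SI: v₀ = 7.00065 m/s, h = 26.9992 m
½mv₀² + mgh = ½mv² ⇒ v = √(v₀² + 2gh) = √(7.00065² + 2·5.0·26.9992) = 17.8606 m/s = 39.95 mph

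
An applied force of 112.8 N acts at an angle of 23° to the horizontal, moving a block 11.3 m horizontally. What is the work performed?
W = F·d·cosθ = (112.8)(11.3)cos(23°) = 1173 J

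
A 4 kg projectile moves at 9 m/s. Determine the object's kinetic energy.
KE = ½mv² = ½(4)(9)² = 162.0 J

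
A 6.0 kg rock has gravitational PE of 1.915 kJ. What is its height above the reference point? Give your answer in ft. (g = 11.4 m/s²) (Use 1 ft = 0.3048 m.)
Convert to SI: m = 6.0 kg, PE = 1915.0 J
h = PE/(mg) = 1915.0/(6.0·11.4) = 27.9971 m = 91.85 ft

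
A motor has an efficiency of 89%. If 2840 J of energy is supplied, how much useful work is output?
W_out = η·W_in = 0.89·2840 = 2527.6 J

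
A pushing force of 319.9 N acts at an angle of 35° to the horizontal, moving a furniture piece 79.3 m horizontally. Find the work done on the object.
W = F·d·cosθ = (319.9)(79.3)cos(35°) = 20780 J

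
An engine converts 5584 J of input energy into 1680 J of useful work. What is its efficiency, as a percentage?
η = W_out/W_in = 1680/5584 = 30.09%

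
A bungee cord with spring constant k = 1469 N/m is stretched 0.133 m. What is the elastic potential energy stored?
PE = ½kx² = ½(1469)(0.133)² = 12.99 J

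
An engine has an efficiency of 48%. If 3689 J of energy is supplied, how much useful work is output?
W_out = η·W_in = 0.48·3689 = 1770.72 J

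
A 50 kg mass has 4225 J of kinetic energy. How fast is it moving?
v = √(2·KE/m) = √(2·4225/50) = 13.0 m/s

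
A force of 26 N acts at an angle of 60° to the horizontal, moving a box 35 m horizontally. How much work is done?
W = F·d·cosθ = (26)(35)cos(60°) = 455.0 J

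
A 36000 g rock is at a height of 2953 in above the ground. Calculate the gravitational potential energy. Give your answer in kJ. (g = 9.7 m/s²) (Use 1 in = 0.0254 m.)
Convert to SI: m = 36.0 kg, h = 75.0062 m
PE = mgh = (36.0)(9.7)(75.0062) = 26192.2 J = 26.19 kJ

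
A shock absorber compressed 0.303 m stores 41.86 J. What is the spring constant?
k = 2·PE/x² = 2·41.86/(0.303)² = 911.9 N/m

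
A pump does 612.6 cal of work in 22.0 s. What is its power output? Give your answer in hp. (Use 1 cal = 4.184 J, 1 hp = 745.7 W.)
Convert to SI: W = 2563.12 J, t = 22.0 s
P = W/t = 2563.12/22.0 = 116.505 W = 0.1562 hp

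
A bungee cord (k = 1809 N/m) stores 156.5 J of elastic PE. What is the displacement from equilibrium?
x = √(2·PE/k) = √(2·156.5/1809) = 0.416 m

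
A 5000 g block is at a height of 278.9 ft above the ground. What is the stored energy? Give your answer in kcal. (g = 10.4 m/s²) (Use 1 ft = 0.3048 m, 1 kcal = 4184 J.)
Convert to SI: m = 5.0 kg, h = 85.0087 m
PE = mgh = (5.0)(10.4)(85.0087) = 4420.45 J = 1.057 kcal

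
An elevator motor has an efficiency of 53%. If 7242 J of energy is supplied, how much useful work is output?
W_out = η·W_in = 0.53·7242 = 3838.26 J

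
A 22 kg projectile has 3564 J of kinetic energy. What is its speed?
v = √(2·KE/m) = √(2·3564/22) = 18.0 m/s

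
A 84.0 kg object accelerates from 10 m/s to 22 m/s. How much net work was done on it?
W = ΔKE = ½m(v₂² − v₁²) = ½(84.0)(22² − 10²) = 16128.0 J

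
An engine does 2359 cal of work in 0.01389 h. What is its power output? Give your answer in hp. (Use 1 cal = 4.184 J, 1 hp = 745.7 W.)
Convert to SI: W = 9870.06 J, t = 50.004 s
P = W/t = 9870.06/50.004 = 197.385 W = 0.2647 hp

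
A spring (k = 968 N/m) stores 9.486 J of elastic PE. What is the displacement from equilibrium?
x = √(2·PE/k) = √(2·9.486/968) = 0.14 m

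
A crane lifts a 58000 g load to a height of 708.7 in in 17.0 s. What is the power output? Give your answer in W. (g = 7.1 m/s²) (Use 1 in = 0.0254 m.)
Convert to SI: m = 58.0 kg, h = 18.001 m, t = 17.0 s
P = mgh/t = (58.0)(7.1)(18.001)/17.0 = 436.0 W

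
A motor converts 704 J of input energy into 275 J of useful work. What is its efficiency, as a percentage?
η = W_out/W_in = 275/704 = 39.06%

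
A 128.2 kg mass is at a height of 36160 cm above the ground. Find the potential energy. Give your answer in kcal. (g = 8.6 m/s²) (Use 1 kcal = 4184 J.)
Convert to SI: m = 128.2 kg, h = 361.6 m
PE = mgh = (128.2)(8.6)(361.6) = 398671 J = 95.28 kcal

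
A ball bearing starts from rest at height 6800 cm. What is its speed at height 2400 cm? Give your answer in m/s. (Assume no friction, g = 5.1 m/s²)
Convert to SI: h₁−h₂ = 44.0 m
mgh₁ = mgh₂ + ½mv² ⇒ v = √(2g(h₁−h₂)) = √(2·5.1·44.0) = 21.18 m/s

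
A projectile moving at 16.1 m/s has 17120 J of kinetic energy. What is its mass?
m = 2·KE/v² = 2·17120/(16.1)² = 132.1 kg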